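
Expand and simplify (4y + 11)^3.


Expand (4y + 11)^3 by repeated multiplication:
  (4y + 11)^2 = 16y^2 + 88y + 121
= 64y^3 + 528y^2 + 1452y + 1331


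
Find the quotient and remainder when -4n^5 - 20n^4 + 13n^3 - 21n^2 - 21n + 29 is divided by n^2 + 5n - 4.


(-4n^5 - 20n^4 + 13n^3 - 21n^2 - 21n + 29) / (n^2 + 5n - 4)
Step 1: -4n^3 * (n^2 + 5n - 4) = -4n^5 - 20n^4 + 16n^3; subtract.
Step 2: 0 * (n^2 + 5n - 4) = 0; subtract.
Step 3: -3n * (n^2 + 5n - 4) = -3n^3 - 15n^2 + 12n; subtract.
Step 4: -6 * (n^2 + 5n - 4) = -6n^2 - 30n + 24; subtract.
Quotient: -4n^3 - 3n - 6, Remainder: -3n + 5


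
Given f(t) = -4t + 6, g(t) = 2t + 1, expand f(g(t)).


Substitute g(t) into f:
f(g(t)) = -4*(2t + 1) + 6
Expand and combine: -8t + 2


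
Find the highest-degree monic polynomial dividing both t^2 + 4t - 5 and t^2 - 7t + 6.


Factor each:
  t^2 + 4t - 5 = (t - 1)(t + 5)
  t^2 - 7t + 6 = (t - 1)(t - 6)
Common monic factor: t - 1


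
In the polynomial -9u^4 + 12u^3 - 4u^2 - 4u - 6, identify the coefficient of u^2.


Read off the coefficient of u^2: -4


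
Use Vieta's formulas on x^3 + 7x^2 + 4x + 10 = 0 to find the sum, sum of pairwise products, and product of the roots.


Monic cubic x^3+bx^2+cx+d=0: sum=-b, pairwise sum=c, product=-d.
b=7, c=4, d=10
r1+r2+r3 = -7
r1r2+r1r3+r2r3 = 4
r1r2r3 = -10


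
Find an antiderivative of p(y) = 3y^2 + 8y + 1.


Reverse power rule on each term:
  ∫ 3y^2 dy = y^3
  ∫ 8y dy = 4y^2
  ∫ 1 dy = y
F(y) = y^3 + 4y^2 + y + C


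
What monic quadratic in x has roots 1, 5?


p(x) = (x - 1)(x - 5)
Expand: x^2 - 6x + 5


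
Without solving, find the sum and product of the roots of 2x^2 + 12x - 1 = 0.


For ax^2+bx+c=0: sum = -b/a, product = c/a.
a=2, b=12, c=-1
Sum = -(12)/2 = -6
Product = (-1)/2 = -1/2


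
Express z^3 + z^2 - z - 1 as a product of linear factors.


Try integer roots (divisors of -1). z=-1: p(-1)=0.
Divide out (z + 1): quotient is z^2 - 1.
Factor the quadratic: (z + 1)(z - 1)
Result: (z + 1)(z + 1)(z - 1)


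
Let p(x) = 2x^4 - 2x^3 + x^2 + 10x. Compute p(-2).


Using direct substitution:
  2 * (-2)^4 = 32
  -2 * (-2)^3 = 16
  1 * (-2)^2 = 4
  10 * (-2)^1 = -20
  constant: 0
Sum = 32 + 16 + 4 - 20 + 0 = 32


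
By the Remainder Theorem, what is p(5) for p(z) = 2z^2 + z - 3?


By the Remainder Theorem, the remainder equals p(5):
  2*(5)^2 = 50
  1*(5)^1 = 5
  constant: -3
Sum: 50 + 5 - 3 = 52


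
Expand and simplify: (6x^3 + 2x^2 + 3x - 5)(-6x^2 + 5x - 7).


Distribute each term of the first polynomial:
  (6x^3)(-6x^2 + 5x - 7) = -36x^5 + 30x^4 - 42x^3
  (2x^2)(-6x^2 + 5x - 7) = -12x^4 + 10x^3 - 14x^2
  (3x)(-6x^2 + 5x - 7) = -18x^3 + 15x^2 - 21x
  (-5)(-6x^2 + 5x - 7) = 30x^2 - 25x + 35
Sum: -36x^5 + 18x^4 - 50x^3 + 31x^2 - 46x + 35


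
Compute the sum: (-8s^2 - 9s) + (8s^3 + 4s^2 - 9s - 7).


Align terms by degree and add:
  -8s^2 - 9s
+ 8s^3 + 4s^2 - 9s - 7
= 8s^3 - 4s^2 - 18s - 7


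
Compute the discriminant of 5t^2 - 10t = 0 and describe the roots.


D = b^2 - 4ac = (-10)^2 - 4(5)(0) = 100 = 100
Since D > 0: two distinct rational roots


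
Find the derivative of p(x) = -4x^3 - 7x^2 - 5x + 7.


Apply the power rule term by term:
  d/dx(-4x^3) = -12x^2
  d/dx(-7x^2) = -14x
  d/dx(-5x) = -5
  d/dx(7) = 0
p'(x) = -12x^2 - 14x - 5


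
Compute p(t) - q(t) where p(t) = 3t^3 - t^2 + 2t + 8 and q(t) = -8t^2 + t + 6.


Distribute the minus sign:
  (3t^3 - t^2 + 2t + 8)
- (-8t^2 + t + 6)
Negate second polynomial: 8t^2 - t - 6
Add: 3t^3 + 7t^2 + t + 2


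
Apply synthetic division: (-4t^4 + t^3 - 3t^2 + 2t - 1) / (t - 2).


Synthetic division with c = 2. Coefficients: -4, 1, -3, 2, -1
Bring down -4.
  -4 * 2 = -8; -8 + 1 = -7
  -7 * 2 = -14; -14 - 3 = -17
  -17 * 2 = -34; -34 + 2 = -32
  -32 * 2 = -64; -64 - 1 = -65
Quotient: -4t^3 - 7t^2 - 17t - 32, Remainder: -65


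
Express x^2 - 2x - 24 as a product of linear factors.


Roots satisfy r1 + r2 = -b/a = 2 and r1*r2 = c/a = -24.
So r1 = -4, r2 = 6.
x^2 - 2x - 24 = (x - r1)(x - r2) = (x + 4)(x - 6)


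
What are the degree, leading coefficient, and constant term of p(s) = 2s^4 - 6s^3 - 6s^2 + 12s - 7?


Highest power of s is 4, with coefficient 2. Constant term is -7.
Degree = 4, leading coefficient = 2, constant term = -7


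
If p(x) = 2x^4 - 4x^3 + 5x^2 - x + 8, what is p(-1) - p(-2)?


p(-1) = 20
p(-2) = 94
p(-1) - p(-2) = 20 - 94 = -74


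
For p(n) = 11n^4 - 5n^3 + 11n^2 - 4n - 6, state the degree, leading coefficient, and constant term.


Highest power of n is 4, with coefficient 11. Constant term is -6.
Degree = 4, leading coefficient = 11, constant term = -6


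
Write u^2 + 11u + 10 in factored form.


Roots satisfy r1 + r2 = -b/a = -11 and r1*r2 = c/a = 10.
So r1 = -1, r2 = -10.
u^2 + 11u + 10 = (u - r1)(u - r2) = (u + 1)(u + 10)


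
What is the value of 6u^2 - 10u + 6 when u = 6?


Using direct substitution:
  6 * (6)^2 = 216
  -10 * (6)^1 = -60
  constant: 6
Sum = 216 - 60 + 6 = 162


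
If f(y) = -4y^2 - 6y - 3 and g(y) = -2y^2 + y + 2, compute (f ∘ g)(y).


Substitute g(y) into f:
f(g(y)) = -4*(-2y^2 + y + 2)^2 + (-6)*(-2y^2 + y + 2) + (-3)
(-2y^2 + y + 2)^2 = 4y^4 - 4y^3 - 7y^2 + 4y + 4
Expand and combine: -16y^4 + 16y^3 + 40y^2 - 22y - 31


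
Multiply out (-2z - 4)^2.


Expand (-2z - 4)^2 by repeated multiplication:
= 4z^2 + 16z + 16


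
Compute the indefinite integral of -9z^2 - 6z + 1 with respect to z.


Reverse power rule on each term:
  ∫ -9z^2 dz = -3z^3
  ∫ -6z dz = -3z^2
  ∫ 1 dz = z
F(z) = -3z^3 - 3z^2 + z + C


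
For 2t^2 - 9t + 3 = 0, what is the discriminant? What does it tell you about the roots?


D = b^2 - 4ac = (-9)^2 - 4(2)(3) = 81 - 24 = 57
Since D > 0: two distinct irrational roots


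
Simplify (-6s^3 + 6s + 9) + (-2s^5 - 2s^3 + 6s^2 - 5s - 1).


Align terms by degree and add:
  -6s^3 + 6s + 9
  -2s^5 - 2s^3 + 6s^2 - 5s - 1
= -2s^5 - 8s^3 + 6s^2 + s + 8


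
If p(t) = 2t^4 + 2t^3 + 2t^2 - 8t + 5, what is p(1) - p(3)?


p(1) = 3
p(3) = 215
p(1) - p(3) = 3 - 215 = -212


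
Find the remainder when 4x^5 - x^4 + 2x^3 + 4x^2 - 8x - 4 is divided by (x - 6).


By the Remainder Theorem, the remainder equals p(6):
  4*(6)^5 = 31104
  -1*(6)^4 = -1296
  2*(6)^3 = 432
  4*(6)^2 = 144
  -8*(6)^1 = -48
  constant: -4
Sum: 31104 - 1296 + 432 + 144 - 48 - 4 = 30332


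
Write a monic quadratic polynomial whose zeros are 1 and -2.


p(x) = (x - 1)(x + 2)
Expand: x^2 + x - 2


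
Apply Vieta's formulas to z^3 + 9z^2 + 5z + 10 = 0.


Monic cubic z^3+bz^2+cz+d=0: sum=-b, pairwise sum=c, product=-d.
b=9, c=5, d=10
r1+r2+r3 = -9
r1r2+r1r3+r2r3 = 5
r1r2r3 = -10


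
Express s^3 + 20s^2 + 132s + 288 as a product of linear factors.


Try integer roots (divisors of 288). s=-8: p(-8)=0.
Divide out (s + 8): quotient is s^2 + 12s + 36.
Factor the quadratic: (s + 6)(s + 6)
Result: (s + 8)(s + 6)(s + 6)


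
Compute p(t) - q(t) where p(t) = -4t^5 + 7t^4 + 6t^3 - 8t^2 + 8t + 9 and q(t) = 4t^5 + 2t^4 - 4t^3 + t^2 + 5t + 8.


Distribute the minus sign:
  (-4t^5 + 7t^4 + 6t^3 - 8t^2 + 8t + 9)
- (4t^5 + 2t^4 - 4t^3 + t^2 + 5t + 8)
Negate second polynomial: -4t^5 - 2t^4 + 4t^3 - t^2 - 5t - 8
Add: -8t^5 + 5t^4 + 10t^3 - 9t^2 + 3t + 1


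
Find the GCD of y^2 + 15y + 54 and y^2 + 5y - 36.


Factor each:
  y^2 + 15y + 54 = (y + 9)(y + 6)
  y^2 + 5y - 36 = (y + 9)(y - 4)
Common monic factor: y + 9


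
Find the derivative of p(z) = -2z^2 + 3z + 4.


Apply the power rule term by term:
  d/dz(-2z^2) = -4z
  d/dz(3z) = 3
  d/dz(4) = 0
p'(z) = -4z + 3


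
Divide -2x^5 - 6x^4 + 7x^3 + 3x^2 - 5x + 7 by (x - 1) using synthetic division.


Synthetic division with c = 1. Coefficients: -2, -6, 7, 3, -5, 7
Bring down -2.
  -2 * 1 = -2; -2 - 6 = -8
  -8 * 1 = -8; -8 + 7 = -1
  -1 * 1 = -1; -1 + 3 = 2
  2 * 1 = 2; 2 - 5 = -3
  -3 * 1 = -3; -3 + 7 = 4
Quotient: -2x^4 - 8x^3 - x^2 + 2x - 3, Remainder: 4


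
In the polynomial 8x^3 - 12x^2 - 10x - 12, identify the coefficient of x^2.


Read off the coefficient of x^2: -12


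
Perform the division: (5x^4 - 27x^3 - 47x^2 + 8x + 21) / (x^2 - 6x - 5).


(5x^4 - 27x^3 - 47x^2 + 8x + 21) / (x^2 - 6x - 5)
Step 1: 5x^2 * (x^2 - 6x - 5) = 5x^4 - 30x^3 - 25x^2; subtract.
Step 2: 3x * (x^2 - 6x - 5) = 3x^3 - 18x^2 - 15x; subtract.
Step 3: -4 * (x^2 - 6x - 5) = -4x^2 + 24x + 20; subtract.
Quotient: 5x^2 + 3x - 4, Remainder: -x + 1


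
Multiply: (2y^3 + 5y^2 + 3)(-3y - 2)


Distribute each term of the first polynomial:
  (2y^3)(-3y - 2) = -6y^4 - 4y^3
  (5y^2)(-3y - 2) = -15y^3 - 10y^2
  (3)(-3y - 2) = -9y - 6
Sum: -6y^4 - 19y^3 - 10y^2 - 9y - 6


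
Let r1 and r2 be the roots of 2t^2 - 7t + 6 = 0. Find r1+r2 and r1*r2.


For at^2+bt+c=0: sum = -b/a, product = c/a.
a=2, b=-7, c=6
Sum = -(-7)/2 = 7/2
Product = (6)/2 = 3


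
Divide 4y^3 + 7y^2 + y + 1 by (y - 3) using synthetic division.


Synthetic division with c = 3. Coefficients: 4, 7, 1, 1
Bring down 4.
  4 * 3 = 12; 12 + 7 = 19
  19 * 3 = 57; 57 + 1 = 58
  58 * 3 = 174; 174 + 1 = 175
Quotient: 4y^2 + 19y + 58, Remainder: 175


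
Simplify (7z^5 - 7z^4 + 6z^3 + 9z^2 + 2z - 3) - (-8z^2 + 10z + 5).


Distribute the minus sign:
  (7z^5 - 7z^4 + 6z^3 + 9z^2 + 2z - 3)
- (-8z^2 + 10z + 5)
Negate second polynomial: 8z^2 - 10z - 5
Add: 7z^5 - 7z^4 + 6z^3 + 17z^2 - 8z - 8


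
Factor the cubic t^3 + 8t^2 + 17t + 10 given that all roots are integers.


Try integer roots (divisors of 10). t=-2: p(-2)=0.
Divide out (t + 2): quotient is t^2 + 6t + 5.
Factor the quadratic: (t + 5)(t + 1)
Result: (t + 2)(t + 5)(t + 1)


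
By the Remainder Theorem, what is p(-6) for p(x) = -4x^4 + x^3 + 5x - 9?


By the Remainder Theorem, the remainder equals p(-6):
  -4*(-6)^4 = -5184
  1*(-6)^3 = -216
  0*(-6)^2 = 0
  5*(-6)^1 = -30
  constant: -9
Sum: -5184 - 216 + 0 - 30 - 9 = -5439


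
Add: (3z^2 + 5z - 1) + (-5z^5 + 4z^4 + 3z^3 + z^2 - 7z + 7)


Align terms by degree and add:
  3z^2 + 5z - 1
  -5z^5 + 4z^4 + 3z^3 + z^2 - 7z + 7
= -5z^5 + 4z^4 + 3z^3 + 4z^2 - 2z + 6


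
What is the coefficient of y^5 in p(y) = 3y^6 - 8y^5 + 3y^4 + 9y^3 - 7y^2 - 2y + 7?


Read off the coefficient of y^5: -8


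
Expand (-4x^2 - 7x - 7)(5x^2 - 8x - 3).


Distribute each term of the first polynomial:
  (-4x^2)(5x^2 - 8x - 3) = -20x^4 + 32x^3 + 12x^2
  (-7x)(5x^2 - 8x - 3) = -35x^3 + 56x^2 + 21x
  (-7)(5x^2 - 8x - 3) = -35x^2 + 56x + 21
Sum: -20x^4 - 3x^3 + 33x^2 + 77x + 21


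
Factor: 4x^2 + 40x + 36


Roots satisfy r1 + r2 = -b/a = -10 and r1*r2 = c/a = 9.
So r1 = -9, r2 = -1.
4x^2 + 40x + 36 = 4(x - r1)(x - r2) = 4(x + 9)(x + 1)


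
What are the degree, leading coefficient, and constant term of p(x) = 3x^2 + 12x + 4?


Highest power of x is 2, with coefficient 3. Constant term is 4.
Degree = 2, leading coefficient = 3, constant term = 4


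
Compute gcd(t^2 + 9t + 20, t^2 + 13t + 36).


Factor each:
  t^2 + 9t + 20 = (t + 4)(t + 5)
  t^2 + 13t + 36 = (t + 4)(t + 9)
Common monic factor: t + 4


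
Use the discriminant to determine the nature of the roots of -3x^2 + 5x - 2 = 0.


D = b^2 - 4ac = (5)^2 - 4(-3)(-2) = 25 - 24 = 1
Since D > 0: two distinct rational roots


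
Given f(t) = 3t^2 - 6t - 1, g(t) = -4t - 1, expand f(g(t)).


Substitute g(t) into f:
f(g(t)) = 3*(-4t - 1)^2 + (-6)*(-4t - 1) + (-1)
(-4t - 1)^2 = 16t^2 + 8t + 1
Expand and combine: 48t^2 + 48t + 8


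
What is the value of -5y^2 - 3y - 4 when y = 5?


Using direct substitution:
  -5 * (5)^2 = -125
  -3 * (5)^1 = -15
  constant: -4
Sum = -125 - 15 - 4 = -144


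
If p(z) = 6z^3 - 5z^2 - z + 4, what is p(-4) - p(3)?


p(-4) = -456
p(3) = 118
p(-4) - p(3) = -456 - 118 = -574


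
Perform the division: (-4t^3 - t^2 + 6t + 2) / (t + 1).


(-4t^3 - t^2 + 6t + 2) / (t + 1)
Step 1: -4t^2 * (t + 1) = -4t^3 - 4t^2; subtract.
Step 2: 3t * (t + 1) = 3t^2 + 3t; subtract.
Step 3: 3 * (t + 1) = 3t + 3; subtract.
Quotient: -4t^2 + 3t + 3, Remainder: -1


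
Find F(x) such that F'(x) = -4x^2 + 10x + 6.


Reverse power rule on each term:
  ∫ -4x^2 dx = -(4/3)x^3
  ∫ 10x dx = 5x^2
  ∫ 6 dx = 6x
F(x) = -(4/3)x^3 + 5x^2 + 6x + C


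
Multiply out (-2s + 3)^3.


Expand (-2s + 3)^3 by repeated multiplication:
  (-2s + 3)^2 = 4s^2 - 12s + 9
= -8s^3 + 36s^2 - 54s + 27


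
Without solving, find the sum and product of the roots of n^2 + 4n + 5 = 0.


For an^2+bn+c=0: sum = -b/a, product = c/a.
a=1, b=4, c=5
Sum = -(4)/1 = -4
Product = (5)/1 = 5


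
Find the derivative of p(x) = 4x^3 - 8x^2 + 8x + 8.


Apply the power rule term by term:
  d/dx(4x^3) = 12x^2
  d/dx(-8x^2) = -16x
  d/dx(8x) = 8
  d/dx(8) = 0
p'(x) = 12x^2 - 16x + 8


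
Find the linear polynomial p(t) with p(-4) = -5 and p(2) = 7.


p(t) = mt + b. Using p(-4)=-5, p(2)=7:
m = (-5 - 7)/(-4 - 2) = -12/-6 = 2
b = -5 - m*(-4) = -5 + 8 = 3
p(t) = 2t + 3


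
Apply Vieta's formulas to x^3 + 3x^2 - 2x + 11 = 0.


Monic cubic x^3+bx^2+cx+d=0: sum=-b, pairwise sum=c, product=-d.
b=3, c=-2, d=11
r1+r2+r3 = -3
r1r2+r1r3+r2r3 = -2
r1r2r3 = -11


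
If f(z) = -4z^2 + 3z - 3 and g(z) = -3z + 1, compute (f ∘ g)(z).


Substitute g(z) into f:
f(g(z)) = -4*(-3z + 1)^2 + 3*(-3z + 1) + (-3)
(-3z + 1)^2 = 9z^2 - 6z + 1
Expand and combine: -36z^2 + 15z - 4


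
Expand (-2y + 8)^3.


Expand (-2y + 8)^3 by repeated multiplication:
  (-2y + 8)^2 = 4y^2 - 32y + 64
= -8y^3 + 96y^2 - 384y + 512


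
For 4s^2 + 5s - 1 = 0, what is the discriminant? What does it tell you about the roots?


D = b^2 - 4ac = (5)^2 - 4(4)(-1) = 25 + 16 = 41
Since D > 0: two distinct irrational roots


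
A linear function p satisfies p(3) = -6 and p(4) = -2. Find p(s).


p(s) = ms + b. Using p(3)=-6, p(4)=-2:
m = (-6 + 2)/(3 - 4) = -4/-1 = 4
b = -6 - m*(3) = -6 - 12 = -18
p(s) = 4s - 18


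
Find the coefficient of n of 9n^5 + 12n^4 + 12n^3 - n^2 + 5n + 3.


Read off the coefficient of n: 5


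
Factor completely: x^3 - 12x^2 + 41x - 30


Try integer roots (divisors of -30). x=6: p(6)=0.
Divide out (x - 6): quotient is x^2 - 6x + 5.
Factor the quadratic: (x - 5)(x - 1)
Result: (x - 6)(x - 5)(x - 1)


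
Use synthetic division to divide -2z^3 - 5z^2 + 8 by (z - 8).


Synthetic division with c = 8. Coefficients: -2, -5, 0, 8
Bring down -2.
  -2 * 8 = -16; -16 - 5 = -21
  -21 * 8 = -168; -168 + 0 = -168
  -168 * 8 = -1344; -1344 + 8 = -1336
Quotient: -2z^2 - 21z - 168, Remainder: -1336


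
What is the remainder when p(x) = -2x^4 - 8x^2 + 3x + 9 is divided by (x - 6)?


By the Remainder Theorem, the remainder equals p(6):
  -2*(6)^4 = -2592
  0*(6)^3 = 0
  -8*(6)^2 = -288
  3*(6)^1 = 18
  constant: 9
Sum: -2592 + 0 - 288 + 18 + 9 = -2853


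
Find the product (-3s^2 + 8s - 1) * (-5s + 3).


Distribute each term of the first polynomial:
  (-3s^2)(-5s + 3) = 15s^3 - 9s^2
  (8s)(-5s + 3) = -40s^2 + 24s
  (-1)(-5s + 3) = 5s - 3
Sum: 15s^3 - 49s^2 + 29s - 3


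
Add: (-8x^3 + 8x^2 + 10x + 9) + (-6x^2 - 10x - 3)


Align terms by degree and add:
  -8x^3 + 8x^2 + 10x + 9
  -6x^2 - 10x - 3
= -8x^3 + 2x^2 + 6


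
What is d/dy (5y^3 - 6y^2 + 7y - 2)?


Apply the power rule term by term:
  d/dy(5y^3) = 15y^2
  d/dy(-6y^2) = -12y
  d/dy(7y) = 7
  d/dy(-2) = 0
p'(y) = 15y^2 - 12y + 7


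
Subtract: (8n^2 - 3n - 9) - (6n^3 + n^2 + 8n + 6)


Distribute the minus sign:
  (8n^2 - 3n - 9)
- (6n^3 + n^2 + 8n + 6)
Negate second polynomial: -6n^3 - n^2 - 8n - 6
Add: -6n^3 + 7n^2 - 11n - 15


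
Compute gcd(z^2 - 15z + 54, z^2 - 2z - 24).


Factor each:
  z^2 - 15z + 54 = (z - 6)(z - 9)
  z^2 - 2z - 24 = (z - 6)(z + 4)
Common monic factor: z - 6


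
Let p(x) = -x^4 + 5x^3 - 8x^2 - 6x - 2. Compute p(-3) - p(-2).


p(-3) = -272
p(-2) = -78
p(-3) - p(-2) = -272 + 78 = -194


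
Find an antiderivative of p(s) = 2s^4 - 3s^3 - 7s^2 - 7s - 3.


Reverse power rule on each term:
  ∫ 2s^4 ds = (2/5)s^5
  ∫ -3s^3 ds = -(3/4)s^4
  ∫ -7s^2 ds = -(7/3)s^3
  ∫ -7s ds = -(7/2)s^2
  ∫ -3 ds = -3s
F(s) = (2/5)s^5 - (3/4)s^4 - (7/3)s^3 - (7/2)s^2 - 3s + C


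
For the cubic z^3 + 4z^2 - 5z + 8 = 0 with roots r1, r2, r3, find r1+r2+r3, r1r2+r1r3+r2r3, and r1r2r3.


Monic cubic z^3+bz^2+cz+d=0: sum=-b, pairwise sum=c, product=-d.
b=4, c=-5, d=8
r1+r2+r3 = -4
r1r2+r1r3+r2r3 = -5
r1r2r3 = -8


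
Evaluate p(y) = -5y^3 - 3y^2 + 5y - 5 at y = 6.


Using direct substitution:
  -5 * (6)^3 = -1080
  -3 * (6)^2 = -108
  5 * (6)^1 = 30
  constant: -5
Sum = -1080 - 108 + 30 - 5 = -1163


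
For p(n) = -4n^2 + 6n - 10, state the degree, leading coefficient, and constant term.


Highest power of n is 2, with coefficient -4. Constant term is -10.
Degree = 2, leading coefficient = -4, constant term = -10


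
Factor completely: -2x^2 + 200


Roots satisfy r1 + r2 = -b/a = 0 and r1*r2 = c/a = -100.
So r1 = 10, r2 = -10.
-2x^2 + 200 = -2(x - r1)(x - r2) = -2(x - 10)(x + 10)


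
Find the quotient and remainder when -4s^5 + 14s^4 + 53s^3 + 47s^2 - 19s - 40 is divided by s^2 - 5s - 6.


(-4s^5 + 14s^4 + 53s^3 + 47s^2 - 19s - 40) / (s^2 - 5s - 6)
Step 1: -4s^3 * (s^2 - 5s - 6) = -4s^5 + 20s^4 + 24s^3; subtract.
Step 2: -6s^2 * (s^2 - 5s - 6) = -6s^4 + 30s^3 + 36s^2; subtract.
Step 3: -s * (s^2 - 5s - 6) = -s^3 + 5s^2 + 6s; subtract.
Step 4: 6 * (s^2 - 5s - 6) = 6s^2 - 30s - 36; subtract.
Quotient: -4s^3 - 6s^2 - s + 6, Remainder: 5s - 4


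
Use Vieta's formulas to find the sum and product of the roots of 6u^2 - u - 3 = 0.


For au^2+bu+c=0: sum = -b/a, product = c/a.
a=6, b=-1, c=-3
Sum = -(-1)/6 = 1/6
Product = (-3)/6 = -1/2


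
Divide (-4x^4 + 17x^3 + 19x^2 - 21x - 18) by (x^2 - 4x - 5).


(-4x^4 + 17x^3 + 19x^2 - 21x - 18) / (x^2 - 4x - 5)
Step 1: -4x^2 * (x^2 - 4x - 5) = -4x^4 + 16x^3 + 20x^2; subtract.
Step 2: x * (x^2 - 4x - 5) = x^3 - 4x^2 - 5x; subtract.
Step 3: 3 * (x^2 - 4x - 5) = 3x^2 - 12x - 15; subtract.
Quotient: -4x^2 + x + 3, Remainder: -4x - 3


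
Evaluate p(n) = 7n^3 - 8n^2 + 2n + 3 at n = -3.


Using direct substitution:
  7 * (-3)^3 = -189
  -8 * (-3)^2 = -72
  2 * (-3)^1 = -6
  constant: 3
Sum = -189 - 72 - 6 + 3 = -264


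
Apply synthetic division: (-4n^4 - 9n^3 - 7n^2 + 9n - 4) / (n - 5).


Synthetic division with c = 5. Coefficients: -4, -9, -7, 9, -4
Bring down -4.
  -4 * 5 = -20; -20 - 9 = -29
  -29 * 5 = -145; -145 - 7 = -152
  -152 * 5 = -760; -760 + 9 = -751
  -751 * 5 = -3755; -3755 - 4 = -3759
Quotient: -4n^3 - 29n^2 - 152n - 751, Remainder: -3759


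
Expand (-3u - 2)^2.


Expand (-3u - 2)^2 by repeated multiplication:
= 9u^2 + 12u + 4


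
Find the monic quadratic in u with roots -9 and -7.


p(u) = (u + 9)(u + 7)
Expand: u^2 + 16u + 63


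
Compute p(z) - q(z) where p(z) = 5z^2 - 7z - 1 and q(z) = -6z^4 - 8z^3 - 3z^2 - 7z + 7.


Distribute the minus sign:
  (5z^2 - 7z - 1)
- (-6z^4 - 8z^3 - 3z^2 - 7z + 7)
Negate second polynomial: 6z^4 + 8z^3 + 3z^2 + 7z - 7
Add: 6z^4 + 8z^3 + 8z^2 - 8


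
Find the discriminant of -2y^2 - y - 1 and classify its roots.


D = b^2 - 4ac = (-1)^2 - 4(-2)(-1) = 1 - 8 = -7
Since D < 0: two complex conjugate roots (no real roots)


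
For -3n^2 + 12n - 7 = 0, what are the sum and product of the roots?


For an^2+bn+c=0: sum = -b/a, product = c/a.
a=-3, b=12, c=-7
Sum = -(12)/-3 = 4
Product = (-7)/-3 = 7/3


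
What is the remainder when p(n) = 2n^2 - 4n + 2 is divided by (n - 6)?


By the Remainder Theorem, the remainder equals p(6):
  2*(6)^2 = 72
  -4*(6)^1 = -24
  constant: 2
Sum: 72 - 24 + 2 = 50


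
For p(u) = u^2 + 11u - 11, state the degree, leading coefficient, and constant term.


Highest power of u is 2, with coefficient 1. Constant term is -11.
Degree = 2, leading coefficient = 1, constant term = -11


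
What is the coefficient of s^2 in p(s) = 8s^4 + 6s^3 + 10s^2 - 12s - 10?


Read off the coefficient of s^2: 10


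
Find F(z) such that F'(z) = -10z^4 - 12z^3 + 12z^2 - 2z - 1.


Reverse power rule on each term:
  ∫ -10z^4 dz = -2z^5
  ∫ -12z^3 dz = -3z^4
  ∫ 12z^2 dz = 4z^3
  ∫ -2z dz = -z^2
  ∫ -1 dz = -z
F(z) = -2z^5 - 3z^4 + 4z^3 - z^2 - z + C


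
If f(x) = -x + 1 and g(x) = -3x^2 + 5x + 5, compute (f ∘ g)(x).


Substitute g(x) into f:
f(g(x)) = -1*(-3x^2 + 5x + 5) + 1
Expand and combine: 3x^2 - 5x - 4


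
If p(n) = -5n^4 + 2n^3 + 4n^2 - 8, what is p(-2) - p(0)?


p(-2) = -88
p(0) = -8
p(-2) - p(0) = -88 + 8 = -80


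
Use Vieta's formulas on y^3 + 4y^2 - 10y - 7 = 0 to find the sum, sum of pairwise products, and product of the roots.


Monic cubic y^3+by^2+cy+d=0: sum=-b, pairwise sum=c, product=-d.
b=4, c=-10, d=-7
r1+r2+r3 = -4
r1r2+r1r3+r2r3 = -10
r1r2r3 = 7


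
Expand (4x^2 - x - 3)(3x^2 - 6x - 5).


Distribute each term of the first polynomial:
  (4x^2)(3x^2 - 6x - 5) = 12x^4 - 24x^3 - 20x^2
  (-x)(3x^2 - 6x - 5) = -3x^3 + 6x^2 + 5x
  (-3)(3x^2 - 6x - 5) = -9x^2 + 18x + 15
Sum: 12x^4 - 27x^3 - 23x^2 + 23x + 15


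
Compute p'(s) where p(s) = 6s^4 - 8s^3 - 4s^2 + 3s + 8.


Apply the power rule term by term:
  d/ds(6s^4) = 24s^3
  d/ds(-8s^3) = -24s^2
  d/ds(-4s^2) = -8s
  d/ds(3s) = 3
  d/ds(8) = 0
p'(s) = 24s^3 - 24s^2 - 8s + 3


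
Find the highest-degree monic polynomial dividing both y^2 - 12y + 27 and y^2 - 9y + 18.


Factor each:
  y^2 - 12y + 27 = (y - 3)(y - 9)
  y^2 - 9y + 18 = (y - 3)(y - 6)
Common monic factor: y - 3


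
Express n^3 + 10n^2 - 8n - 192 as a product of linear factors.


Try integer roots (divisors of -192). n=-8: p(-8)=0.
Divide out (n + 8): quotient is n^2 + 2n - 24.
Factor the quadratic: (n + 6)(n - 4)
Result: (n + 8)(n + 6)(n - 4)


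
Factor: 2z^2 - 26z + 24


Roots satisfy r1 + r2 = -b/a = 13 and r1*r2 = c/a = 12.
So r1 = 12, r2 = 1.
2z^2 - 26z + 24 = 2(z - r1)(z - r2) = 2(z - 12)(z - 1)


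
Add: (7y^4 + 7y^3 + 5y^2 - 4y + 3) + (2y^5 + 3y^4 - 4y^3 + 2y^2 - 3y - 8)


Align terms by degree and add:
  7y^4 + 7y^3 + 5y^2 - 4y + 3
+ 2y^5 + 3y^4 - 4y^3 + 2y^2 - 3y - 8
= 2y^5 + 10y^4 + 3y^3 + 7y^2 - 7y - 5


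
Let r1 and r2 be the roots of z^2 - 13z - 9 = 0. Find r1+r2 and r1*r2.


For az^2+bz+c=0: sum = -b/a, product = c/a.
a=1, b=-13, c=-9
Sum = -(-13)/1 = 13
Product = (-9)/1 = -9


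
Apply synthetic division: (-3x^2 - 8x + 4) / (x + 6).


Synthetic division with c = -6. Coefficients: -3, -8, 4
Bring down -3.
  -3 * -6 = 18; 18 - 8 = 10
  10 * -6 = -60; -60 + 4 = -56
Quotient: -3x + 10, Remainder: -56


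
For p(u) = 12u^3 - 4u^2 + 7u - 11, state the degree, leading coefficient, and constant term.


Highest power of u is 3, with coefficient 12. Constant term is -11.
Degree = 3, leading coefficient = 12, constant term = -11


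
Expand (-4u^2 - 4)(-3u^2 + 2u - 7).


Distribute each term of the first polynomial:
  (-4u^2)(-3u^2 + 2u - 7) = 12u^4 - 8u^3 + 28u^2
  (-4)(-3u^2 + 2u - 7) = 12u^2 - 8u + 28
Sum: 12u^4 - 8u^3 + 40u^2 - 8u + 28


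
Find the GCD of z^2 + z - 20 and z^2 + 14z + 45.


Factor each:
  z^2 + z - 20 = (z + 5)(z - 4)
  z^2 + 14z + 45 = (z + 5)(z + 9)
Common monic factor: z + 5


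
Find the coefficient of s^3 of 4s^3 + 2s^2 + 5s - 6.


Read off the coefficient of s^3: 4


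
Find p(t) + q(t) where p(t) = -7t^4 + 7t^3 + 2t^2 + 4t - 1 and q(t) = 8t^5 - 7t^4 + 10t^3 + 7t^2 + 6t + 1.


Align terms by degree and add:
  -7t^4 + 7t^3 + 2t^2 + 4t - 1
+ 8t^5 - 7t^4 + 10t^3 + 7t^2 + 6t + 1
= 8t^5 - 14t^4 + 17t^3 + 9t^2 + 10t


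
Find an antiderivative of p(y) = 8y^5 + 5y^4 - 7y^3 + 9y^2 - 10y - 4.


Reverse power rule on each term:
  ∫ 8y^5 dy = (4/3)y^6
  ∫ 5y^4 dy = y^5
  ∫ -7y^3 dy = -(7/4)y^4
  ∫ 9y^2 dy = 3y^3
  ∫ -10y dy = -5y^2
  ∫ -4 dy = -4y
F(y) = (4/3)y^6 + y^5 - (7/4)y^4 + 3y^3 - 5y^2 - 4y + C


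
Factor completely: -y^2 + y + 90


Roots satisfy r1 + r2 = -b/a = 1 and r1*r2 = c/a = -90.
So r1 = -9, r2 = 10.
-y^2 + y + 90 = -(y - r1)(y - r2) = -(y + 9)(y - 10)


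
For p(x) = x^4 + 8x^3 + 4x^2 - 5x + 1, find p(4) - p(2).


p(4) = 813
p(2) = 87
p(4) - p(2) = 813 - 87 = 726


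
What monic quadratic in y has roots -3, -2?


p(y) = (y + 3)(y + 2)
Expand: y^2 + 5y + 6


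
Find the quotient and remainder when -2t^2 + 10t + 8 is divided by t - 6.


(-2t^2 + 10t + 8) / (t - 6)
Step 1: -2t * (t - 6) = -2t^2 + 12t; subtract.
Step 2: -2 * (t - 6) = -2t + 12; subtract.
Quotient: -2t - 2, Remainder: -4


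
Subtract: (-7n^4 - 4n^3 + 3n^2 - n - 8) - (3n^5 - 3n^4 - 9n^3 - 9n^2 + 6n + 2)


Distribute the minus sign:
  (-7n^4 - 4n^3 + 3n^2 - n - 8)
- (3n^5 - 3n^4 - 9n^3 - 9n^2 + 6n + 2)
Negate second polynomial: -3n^5 + 3n^4 + 9n^3 + 9n^2 - 6n - 2
Add: -3n^5 - 4n^4 + 5n^3 + 12n^2 - 7n - 10


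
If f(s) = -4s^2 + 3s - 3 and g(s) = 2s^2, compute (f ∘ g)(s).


Substitute g(s) into f:
f(g(s)) = -4*(2s^2)^2 + 3*(2s^2) + (-3)
(2s^2)^2 = 4s^4
Expand and combine: -16s^4 + 6s^2 - 3


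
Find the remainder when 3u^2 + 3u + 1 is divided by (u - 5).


By the Remainder Theorem, the remainder equals p(5):
  3*(5)^2 = 75
  3*(5)^1 = 15
  constant: 1
Sum: 75 + 15 + 1 = 91


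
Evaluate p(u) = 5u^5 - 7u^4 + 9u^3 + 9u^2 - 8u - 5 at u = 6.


Using direct substitution:
  5 * (6)^5 = 38880
  -7 * (6)^4 = -9072
  9 * (6)^3 = 1944
  9 * (6)^2 = 324
  -8 * (6)^1 = -48
  constant: -5
Sum = 38880 - 9072 + 1944 + 324 - 48 - 5 = 32023


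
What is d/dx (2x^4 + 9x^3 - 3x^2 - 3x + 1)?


Apply the power rule term by term:
  d/dx(2x^4) = 8x^3
  d/dx(9x^3) = 27x^2
  d/dx(-3x^2) = -6x
  d/dx(-3x) = -3
  d/dx(1) = 0
p'(x) = 8x^3 + 27x^2 - 6x - 3


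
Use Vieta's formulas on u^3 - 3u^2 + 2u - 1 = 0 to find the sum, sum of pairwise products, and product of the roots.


Monic cubic u^3+bu^2+cu+d=0: sum=-b, pairwise sum=c, product=-d.
b=-3, c=2, d=-1
r1+r2+r3 = 3
r1r2+r1r3+r2r3 = 2
r1r2r3 = 1


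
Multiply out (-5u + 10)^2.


Expand (-5u + 10)^2 by repeated multiplication:
= 25u^2 - 100u + 100


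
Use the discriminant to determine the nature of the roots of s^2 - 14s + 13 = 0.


D = b^2 - 4ac = (-14)^2 - 4(1)(13) = 196 - 52 = 144
Since D > 0: two distinct rational roots


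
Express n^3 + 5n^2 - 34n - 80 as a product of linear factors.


Try integer roots (divisors of -80). n=-8: p(-8)=0.
Divide out (n + 8): quotient is n^2 - 3n - 10.
Factor the quadratic: (n - 5)(n + 2)
Result: (n + 8)(n - 5)(n + 2)


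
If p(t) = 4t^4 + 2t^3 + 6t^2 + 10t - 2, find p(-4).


Using direct substitution:
  4 * (-4)^4 = 1024
  2 * (-4)^3 = -128
  6 * (-4)^2 = 96
  10 * (-4)^1 = -40
  constant: -2
Sum = 1024 - 128 + 96 - 40 - 2 = 950


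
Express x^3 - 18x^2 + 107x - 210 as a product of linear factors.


Try integer roots (divisors of -210). x=6: p(6)=0.
Divide out (x - 6): quotient is x^2 - 12x + 35.
Factor the quadratic: (x - 5)(x - 7)
Result: (x - 6)(x - 5)(x - 7)


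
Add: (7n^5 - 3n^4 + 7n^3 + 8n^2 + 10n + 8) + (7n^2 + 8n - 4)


Align terms by degree and add:
  7n^5 - 3n^4 + 7n^3 + 8n^2 + 10n + 8
+ 7n^2 + 8n - 4
= 7n^5 - 3n^4 + 7n^3 + 15n^2 + 18n + 4


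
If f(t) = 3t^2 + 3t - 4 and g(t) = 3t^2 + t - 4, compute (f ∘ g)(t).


Substitute g(t) into f:
f(g(t)) = 3*(3t^2 + t - 4)^2 + 3*(3t^2 + t - 4) + (-4)
(3t^2 + t - 4)^2 = 9t^4 + 6t^3 - 23t^2 - 8t + 16
Expand and combine: 27t^4 + 18t^3 - 60t^2 - 21t + 32


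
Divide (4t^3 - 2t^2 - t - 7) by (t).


(4t^3 - 2t^2 - t - 7) / (t)
Step 1: 4t^2 * (t) = 4t^3; subtract.
Step 2: -2t * (t) = -2t^2; subtract.
Step 3: -1 * (t) = -t; subtract.
Quotient: 4t^2 - 2t - 1, Remainder: -7


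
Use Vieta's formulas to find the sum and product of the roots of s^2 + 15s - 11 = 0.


For as^2+bs+c=0: sum = -b/a, product = c/a.
a=1, b=15, c=-11
Sum = -(15)/1 = -15
Product = (-11)/1 = -11


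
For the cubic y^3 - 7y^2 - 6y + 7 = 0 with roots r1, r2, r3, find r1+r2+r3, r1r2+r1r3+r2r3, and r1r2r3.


Monic cubic y^3+by^2+cy+d=0: sum=-b, pairwise sum=c, product=-d.
b=-7, c=-6, d=7
r1+r2+r3 = 7
r1r2+r1r3+r2r3 = -6
r1r2r3 = -7


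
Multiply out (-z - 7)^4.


Expand (-z - 7)^4 by repeated multiplication:
  (-z - 7)^2 = z^2 + 14z + 49
  (-z - 7)^3 = -z^3 - 21z^2 - 147z - 343
= z^4 + 28z^3 + 294z^2 + 1372z + 2401


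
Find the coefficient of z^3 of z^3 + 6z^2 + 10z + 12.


Read off the coefficient of z^3: 1


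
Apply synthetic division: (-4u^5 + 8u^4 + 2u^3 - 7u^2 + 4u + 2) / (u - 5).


Synthetic division with c = 5. Coefficients: -4, 8, 2, -7, 4, 2
Bring down -4.
  -4 * 5 = -20; -20 + 8 = -12
  -12 * 5 = -60; -60 + 2 = -58
  -58 * 5 = -290; -290 - 7 = -297
  -297 * 5 = -1485; -1485 + 4 = -1481
  -1481 * 5 = -7405; -7405 + 2 = -7403
Quotient: -4u^4 - 12u^3 - 58u^2 - 297u - 1481, Remainder: -7403


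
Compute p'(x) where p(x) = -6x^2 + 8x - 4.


Apply the power rule term by term:
  d/dx(-6x^2) = -12x
  d/dx(8x) = 8
  d/dx(-4) = 0
p'(x) = -12x + 8


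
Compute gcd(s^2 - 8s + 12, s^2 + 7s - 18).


Factor each:
  s^2 - 8s + 12 = (s - 2)(s - 6)
  s^2 + 7s - 18 = (s - 2)(s + 9)
Common monic factor: s - 2


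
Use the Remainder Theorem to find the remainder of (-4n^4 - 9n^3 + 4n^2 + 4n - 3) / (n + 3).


By the Remainder Theorem, the remainder equals p(-3):
  -4*(-3)^4 = -324
  -9*(-3)^3 = 243
  4*(-3)^2 = 36
  4*(-3)^1 = -12
  constant: -3
Sum: -324 + 243 + 36 - 12 - 3 = -60


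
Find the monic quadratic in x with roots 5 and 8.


p(x) = (x - 5)(x - 8)
Expand: x^2 - 13x + 40


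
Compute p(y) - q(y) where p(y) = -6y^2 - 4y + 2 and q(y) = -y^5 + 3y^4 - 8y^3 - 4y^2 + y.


Distribute the minus sign:
  (-6y^2 - 4y + 2)
- (-y^5 + 3y^4 - 8y^3 - 4y^2 + y)
Negate second polynomial: y^5 - 3y^4 + 8y^3 + 4y^2 - y
Add: y^5 - 3y^4 + 8y^3 - 2y^2 - 5y + 2


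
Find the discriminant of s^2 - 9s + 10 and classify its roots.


D = b^2 - 4ac = (-9)^2 - 4(1)(10) = 81 - 40 = 41
Since D > 0: two distinct irrational roots


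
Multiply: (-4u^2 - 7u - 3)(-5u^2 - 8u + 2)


Distribute each term of the first polynomial:
  (-4u^2)(-5u^2 - 8u + 2) = 20u^4 + 32u^3 - 8u^2
  (-7u)(-5u^2 - 8u + 2) = 35u^3 + 56u^2 - 14u
  (-3)(-5u^2 - 8u + 2) = 15u^2 + 24u - 6
Sum: 20u^4 + 67u^3 + 63u^2 + 10u - 6


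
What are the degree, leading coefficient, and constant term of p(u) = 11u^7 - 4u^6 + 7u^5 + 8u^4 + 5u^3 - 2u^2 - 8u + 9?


Highest power of u is 7, with coefficient 11. Constant term is 9.
Degree = 7, leading coefficient = 11, constant term = 9


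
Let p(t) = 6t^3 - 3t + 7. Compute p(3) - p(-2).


p(3) = 160
p(-2) = -35
p(3) - p(-2) = 160 + 35 = 195


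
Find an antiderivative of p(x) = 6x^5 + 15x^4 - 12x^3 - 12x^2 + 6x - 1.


Reverse power rule on each term:
  ∫ 6x^5 dx = x^6
  ∫ 15x^4 dx = 3x^5
  ∫ -12x^3 dx = -3x^4
  ∫ -12x^2 dx = -4x^3
  ∫ 6x dx = 3x^2
  ∫ -1 dx = -x
F(x) = x^6 + 3x^5 - 3x^4 - 4x^3 + 3x^2 - x + C


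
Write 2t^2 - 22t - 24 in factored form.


Roots satisfy r1 + r2 = -b/a = 11 and r1*r2 = c/a = -12.
So r1 = 12, r2 = -1.
2t^2 - 22t - 24 = 2(t - r1)(t - r2) = 2(t - 12)(t + 1)


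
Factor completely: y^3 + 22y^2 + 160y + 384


Try integer roots (divisors of 384). y=-6: p(-6)=0.
Divide out (y + 6): quotient is y^2 + 16y + 64.
Factor the quadratic: (y + 8)(y + 8)
Result: (y + 6)(y + 8)(y + 8)


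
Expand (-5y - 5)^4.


Expand (-5y - 5)^4 by repeated multiplication:
  (-5y - 5)^2 = 25y^2 + 50y + 25
  (-5y - 5)^3 = -125y^3 - 375y^2 - 375y - 125
= 625y^4 + 2500y^3 + 3750y^2 + 2500y + 625


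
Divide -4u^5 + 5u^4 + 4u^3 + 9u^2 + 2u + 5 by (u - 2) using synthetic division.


Synthetic division with c = 2. Coefficients: -4, 5, 4, 9, 2, 5
Bring down -4.
  -4 * 2 = -8; -8 + 5 = -3
  -3 * 2 = -6; -6 + 4 = -2
  -2 * 2 = -4; -4 + 9 = 5
  5 * 2 = 10; 10 + 2 = 12
  12 * 2 = 24; 24 + 5 = 29
Quotient: -4u^4 - 3u^3 - 2u^2 + 5u + 12, Remainder: 29


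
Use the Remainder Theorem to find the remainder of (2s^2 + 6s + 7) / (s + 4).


By the Remainder Theorem, the remainder equals p(-4):
  2*(-4)^2 = 32
  6*(-4)^1 = -24
  constant: 7
Sum: 32 - 24 + 7 = 15


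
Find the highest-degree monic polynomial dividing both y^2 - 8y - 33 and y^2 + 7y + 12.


Factor each:
  y^2 - 8y - 33 = (y + 3)(y - 11)
  y^2 + 7y + 12 = (y + 3)(y + 4)
Common monic factor: y + 3


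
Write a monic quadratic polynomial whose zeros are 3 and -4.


p(x) = (x - 3)(x + 4)
Expand: x^2 + x - 12


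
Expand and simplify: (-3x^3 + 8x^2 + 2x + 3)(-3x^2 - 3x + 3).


Distribute each term of the first polynomial:
  (-3x^3)(-3x^2 - 3x + 3) = 9x^5 + 9x^4 - 9x^3
  (8x^2)(-3x^2 - 3x + 3) = -24x^4 - 24x^3 + 24x^2
  (2x)(-3x^2 - 3x + 3) = -6x^3 - 6x^2 + 6x
  (3)(-3x^2 - 3x + 3) = -9x^2 - 9x + 9
Sum: 9x^5 - 15x^4 - 39x^3 + 9x^2 - 3x + 9


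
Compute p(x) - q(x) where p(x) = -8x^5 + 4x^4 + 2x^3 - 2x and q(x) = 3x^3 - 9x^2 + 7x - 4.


Distribute the minus sign:
  (-8x^5 + 4x^4 + 2x^3 - 2x)
- (3x^3 - 9x^2 + 7x - 4)
Negate second polynomial: -3x^3 + 9x^2 - 7x + 4
Add: -8x^5 + 4x^4 - x^3 + 9x^2 - 9x + 4


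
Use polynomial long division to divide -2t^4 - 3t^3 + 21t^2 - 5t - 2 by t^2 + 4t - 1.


(-2t^4 - 3t^3 + 21t^2 - 5t - 2) / (t^2 + 4t - 1)
Step 1: -2t^2 * (t^2 + 4t - 1) = -2t^4 - 8t^3 + 2t^2; subtract.
Step 2: 5t * (t^2 + 4t - 1) = 5t^3 + 20t^2 - 5t; subtract.
Step 3: -1 * (t^2 + 4t - 1) = -t^2 - 4t + 1; subtract.
Quotient: -2t^2 + 5t - 1, Remainder: 4t - 3


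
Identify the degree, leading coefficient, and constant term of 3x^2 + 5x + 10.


Highest power of x is 2, with coefficient 3. Constant term is 10.
Degree = 2, leading coefficient = 3, constant term = 10


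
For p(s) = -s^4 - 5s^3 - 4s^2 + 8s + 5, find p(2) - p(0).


p(2) = -51
p(0) = 5
p(2) - p(0) = -51 - 5 = -56


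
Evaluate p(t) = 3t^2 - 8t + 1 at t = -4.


Using direct substitution:
  3 * (-4)^2 = 48
  -8 * (-4)^1 = 32
  constant: 1
Sum = 48 + 32 + 1 = 81


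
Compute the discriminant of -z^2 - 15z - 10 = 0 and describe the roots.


D = b^2 - 4ac = (-15)^2 - 4(-1)(-10) = 225 - 40 = 185
Since D > 0: two distinct irrational roots


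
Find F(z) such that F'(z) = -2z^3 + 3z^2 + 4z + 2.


Reverse power rule on each term:
  ∫ -2z^3 dz = -(1/2)z^4
  ∫ 3z^2 dz = z^3
  ∫ 4z dz = 2z^2
  ∫ 2 dz = 2z
F(z) = -(1/2)z^4 + z^3 + 2z^2 + 2z + C


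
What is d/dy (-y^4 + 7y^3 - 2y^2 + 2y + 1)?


Apply the power rule term by term:
  d/dy(-y^4) = -4y^3
  d/dy(7y^3) = 21y^2
  d/dy(-2y^2) = -4y
  d/dy(2y) = 2
  d/dy(1) = 0
p'(y) = -4y^3 + 21y^2 - 4y + 2


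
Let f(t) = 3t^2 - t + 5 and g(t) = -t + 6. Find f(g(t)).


Substitute g(t) into f:
f(g(t)) = 3*(-t + 6)^2 + (-1)*(-t + 6) + 5
(-t + 6)^2 = t^2 - 12t + 36
Expand and combine: 3t^2 - 35t + 107


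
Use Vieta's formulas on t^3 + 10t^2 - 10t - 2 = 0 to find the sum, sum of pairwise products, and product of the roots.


Monic cubic t^3+bt^2+ct+d=0: sum=-b, pairwise sum=c, product=-d.
b=10, c=-10, d=-2
r1+r2+r3 = -10
r1r2+r1r3+r2r3 = -10
r1r2r3 = 2


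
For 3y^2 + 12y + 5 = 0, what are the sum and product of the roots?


For ay^2+by+c=0: sum = -b/a, product = c/a.
a=3, b=12, c=5
Sum = -(12)/3 = -4
Product = (5)/3 = 5/3


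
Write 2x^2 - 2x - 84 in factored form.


Roots satisfy r1 + r2 = -b/a = 1 and r1*r2 = c/a = -42.
So r1 = -6, r2 = 7.
2x^2 - 2x - 84 = 2(x - r1)(x - r2) = 2(x + 6)(x - 7)


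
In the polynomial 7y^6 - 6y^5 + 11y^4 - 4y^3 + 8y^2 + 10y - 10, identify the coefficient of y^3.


Read off the coefficient of y^3: -4


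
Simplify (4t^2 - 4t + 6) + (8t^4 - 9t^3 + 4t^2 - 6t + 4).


Align terms by degree and add:
  4t^2 - 4t + 6
+ 8t^4 - 9t^3 + 4t^2 - 6t + 4
= 8t^4 - 9t^3 + 8t^2 - 10t + 10


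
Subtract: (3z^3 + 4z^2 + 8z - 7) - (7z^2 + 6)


Distribute the minus sign:
  (3z^3 + 4z^2 + 8z - 7)
- (7z^2 + 6)
Negate second polynomial: -7z^2 - 6
Add: 3z^3 - 3z^2 + 8z - 13


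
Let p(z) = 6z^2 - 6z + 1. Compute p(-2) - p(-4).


p(-2) = 37
p(-4) = 121
p(-2) - p(-4) = 37 - 121 = -84


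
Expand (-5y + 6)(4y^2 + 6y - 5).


Distribute each term of the first polynomial:
  (-5y)(4y^2 + 6y - 5) = -20y^3 - 30y^2 + 25y
  (6)(4y^2 + 6y - 5) = 24y^2 + 36y - 30
Sum: -20y^3 - 6y^2 + 61y - 30


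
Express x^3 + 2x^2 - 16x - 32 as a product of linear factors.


Try integer roots (divisors of -32). x=-4: p(-4)=0.
Divide out (x + 4): quotient is x^2 - 2x - 8.
Factor the quadratic: (x + 2)(x - 4)
Result: (x + 4)(x + 2)(x - 4)


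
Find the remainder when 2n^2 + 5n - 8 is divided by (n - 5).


By the Remainder Theorem, the remainder equals p(5):
  2*(5)^2 = 50
  5*(5)^1 = 25
  constant: -8
Sum: 50 + 25 - 8 = 67


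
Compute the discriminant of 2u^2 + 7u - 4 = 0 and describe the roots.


D = b^2 - 4ac = (7)^2 - 4(2)(-4) = 49 + 32 = 81
Since D > 0: two distinct rational roots


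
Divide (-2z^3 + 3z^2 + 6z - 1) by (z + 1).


(-2z^3 + 3z^2 + 6z - 1) / (z + 1)
Step 1: -2z^2 * (z + 1) = -2z^3 - 2z^2; subtract.
Step 2: 5z * (z + 1) = 5z^2 + 5z; subtract.
Step 3: 1 * (z + 1) = z + 1; subtract.
Quotient: -2z^2 + 5z + 1, Remainder: -2


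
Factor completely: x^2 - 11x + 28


Roots satisfy r1 + r2 = -b/a = 11 and r1*r2 = c/a = 28.
So r1 = 4, r2 = 7.
x^2 - 11x + 28 = (x - r1)(x - r2) = (x - 4)(x - 7)


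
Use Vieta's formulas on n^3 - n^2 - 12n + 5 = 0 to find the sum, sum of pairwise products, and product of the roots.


Monic cubic n^3+bn^2+cn+d=0: sum=-b, pairwise sum=c, product=-d.
b=-1, c=-12, d=5
r1+r2+r3 = 1
r1r2+r1r3+r2r3 = -12
r1r2r3 = -5


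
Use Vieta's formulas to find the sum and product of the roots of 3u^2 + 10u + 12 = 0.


For au^2+bu+c=0: sum = -b/a, product = c/a.
a=3, b=10, c=12
Sum = -(10)/3 = -10/3
Product = (12)/3 = 4


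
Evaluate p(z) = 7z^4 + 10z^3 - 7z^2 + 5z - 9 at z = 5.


Using direct substitution:
  7 * (5)^4 = 4375
  10 * (5)^3 = 1250
  -7 * (5)^2 = -175
  5 * (5)^1 = 25
  constant: -9
Sum = 4375 + 1250 - 175 + 25 - 9 = 5466


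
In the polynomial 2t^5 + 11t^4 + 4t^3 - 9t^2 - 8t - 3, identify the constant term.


Read off the constant term: -3


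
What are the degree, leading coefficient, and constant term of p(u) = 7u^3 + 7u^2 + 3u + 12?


Highest power of u is 3, with coefficient 7. Constant term is 12.
Degree = 3, leading coefficient = 7, constant term = 12


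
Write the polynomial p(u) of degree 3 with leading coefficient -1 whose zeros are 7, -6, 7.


p(u) = -(u - 7)(u + 6)(u - 7)
Expand: -u^3 + 8u^2 + 35u - 294


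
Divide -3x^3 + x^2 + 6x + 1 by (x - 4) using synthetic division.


Synthetic division with c = 4. Coefficients: -3, 1, 6, 1
Bring down -3.
  -3 * 4 = -12; -12 + 1 = -11
  -11 * 4 = -44; -44 + 6 = -38
  -38 * 4 = -152; -152 + 1 = -151
Quotient: -3x^2 - 11x - 38, Remainder: -151


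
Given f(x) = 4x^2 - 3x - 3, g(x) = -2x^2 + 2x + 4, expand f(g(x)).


Substitute g(x) into f:
f(g(x)) = 4*(-2x^2 + 2x + 4)^2 + (-3)*(-2x^2 + 2x + 4) + (-3)
(-2x^2 + 2x + 4)^2 = 4x^4 - 8x^3 - 12x^2 + 16x + 16
Expand and combine: 16x^4 - 32x^3 - 42x^2 + 58x + 49


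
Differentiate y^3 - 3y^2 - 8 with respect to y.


Apply the power rule term by term:
  d/dy(y^3) = 3y^2
  d/dy(-3y^2) = -6y
  d/dy(-8) = 0
p'(y) = 3y^2 - 6y


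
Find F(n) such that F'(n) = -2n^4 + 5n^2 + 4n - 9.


Reverse power rule on each term:
  ∫ -2n^4 dn = -(2/5)n^5
  ∫ 5n^2 dn = (5/3)n^3
  ∫ 4n dn = 2n^2
  ∫ -9 dn = -9n
F(n) = -(2/5)n^5 + (5/3)n^3 + 2n^2 - 9n + C


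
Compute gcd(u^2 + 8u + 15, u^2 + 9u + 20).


Factor each:
  u^2 + 8u + 15 = (u + 5)(u + 3)
  u^2 + 9u + 20 = (u + 5)(u + 4)
Common monic factor: u + 5


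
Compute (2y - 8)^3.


Expand (2y - 8)^3 by repeated multiplication:
  (2y - 8)^2 = 4y^2 - 32y + 64
= 8y^3 - 96y^2 + 384y - 512


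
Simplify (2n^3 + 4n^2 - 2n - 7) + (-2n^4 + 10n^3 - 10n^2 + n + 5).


Align terms by degree and add:
  2n^3 + 4n^2 - 2n - 7
  -2n^4 + 10n^3 - 10n^2 + n + 5
= -2n^4 + 12n^3 - 6n^2 - n - 2
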